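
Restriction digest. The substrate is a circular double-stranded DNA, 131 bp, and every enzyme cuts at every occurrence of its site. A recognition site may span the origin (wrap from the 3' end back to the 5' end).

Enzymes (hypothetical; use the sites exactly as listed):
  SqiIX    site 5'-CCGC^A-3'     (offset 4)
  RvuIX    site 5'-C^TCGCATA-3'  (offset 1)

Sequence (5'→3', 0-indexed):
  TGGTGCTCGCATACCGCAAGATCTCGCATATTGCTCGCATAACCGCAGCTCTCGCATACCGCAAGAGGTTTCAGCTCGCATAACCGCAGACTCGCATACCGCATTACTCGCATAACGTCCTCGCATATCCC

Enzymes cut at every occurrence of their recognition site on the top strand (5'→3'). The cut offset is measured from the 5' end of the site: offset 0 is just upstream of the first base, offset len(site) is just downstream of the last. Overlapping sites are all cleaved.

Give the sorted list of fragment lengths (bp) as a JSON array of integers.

Scan for sites:
  SqiIX (CCGCA, off=4): starts [13, 42, 58, 83, 98] → cuts [17, 46, 62, 87, 102]
  RvuIX (CTCGCATA, off=1): starts [5, 22, 33, 50, 74, 90, 106, 119] → cuts [6, 23, 34, 51, 75, 91, 107, 120]

All cut coordinates (distinct, sorted): [6, 17, 23, 34, 46, 51, 62, 75, 87, 91, 102, 107, 120]

Fragments:
  6→17: 11 bp
  17→23: 6 bp
  23→34: 11 bp
  34→46: 12 bp
  46→51: 5 bp
  51→62: 11 bp
  62→75: 13 bp
  75→87: 12 bp
  87→91: 4 bp
  91→102: 11 bp
  102→107: 5 bp
  107→120: 13 bp
  120→6 (wrap): 131-120+6 = 17 bp

[4,5,5,6,11,11,11,11,12,12,13,13,17]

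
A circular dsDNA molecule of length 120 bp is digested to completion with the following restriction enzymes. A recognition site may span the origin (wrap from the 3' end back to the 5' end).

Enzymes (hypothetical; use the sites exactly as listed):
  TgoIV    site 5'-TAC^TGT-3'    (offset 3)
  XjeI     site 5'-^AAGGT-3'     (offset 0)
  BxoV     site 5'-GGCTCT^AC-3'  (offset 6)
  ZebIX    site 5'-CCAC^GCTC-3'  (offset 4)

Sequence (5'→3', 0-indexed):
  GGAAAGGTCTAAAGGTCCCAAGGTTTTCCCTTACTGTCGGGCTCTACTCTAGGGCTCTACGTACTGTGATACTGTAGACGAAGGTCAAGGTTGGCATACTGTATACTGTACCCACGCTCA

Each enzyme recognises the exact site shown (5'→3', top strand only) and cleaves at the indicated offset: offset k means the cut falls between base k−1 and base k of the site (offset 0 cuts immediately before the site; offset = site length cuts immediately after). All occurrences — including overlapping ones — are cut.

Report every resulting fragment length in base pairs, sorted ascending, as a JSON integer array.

Per-enzyme occurrences:
  TgoIV (TACTGT, off=3): starts [31, 61, 69, 96, 103] → cuts [34, 64, 72, 99, 106]
  XjeI (AAGGT, off=0): starts [3, 11, 19, 80, 86] → cuts [3, 11, 19, 80, 86]
  BxoV (GGCTCTAC, off=6): starts [39, 52] → cuts [45, 58]
  ZebIX (CCACGCTC, off=4): starts [111] → cuts [115]

Pooled cuts: [3, 11, 19, 34, 45, 58, 64, 72, 80, 86, 99, 106, 115]

Fragments:
  3→11: 8 bp
  11→19: 8 bp
  19→34: 15 bp
  34→45: 11 bp
  45→58: 13 bp
  58→64: 6 bp
  64→72: 8 bp
  72→80: 8 bp
  80→86: 6 bp
  86→99: 13 bp
  99→106: 7 bp
  106→115: 9 bp
  115→3 (wrap): 120-115+3 = 8 bp

[6,6,7,8,8,8,8,8,9,11,13,13,15]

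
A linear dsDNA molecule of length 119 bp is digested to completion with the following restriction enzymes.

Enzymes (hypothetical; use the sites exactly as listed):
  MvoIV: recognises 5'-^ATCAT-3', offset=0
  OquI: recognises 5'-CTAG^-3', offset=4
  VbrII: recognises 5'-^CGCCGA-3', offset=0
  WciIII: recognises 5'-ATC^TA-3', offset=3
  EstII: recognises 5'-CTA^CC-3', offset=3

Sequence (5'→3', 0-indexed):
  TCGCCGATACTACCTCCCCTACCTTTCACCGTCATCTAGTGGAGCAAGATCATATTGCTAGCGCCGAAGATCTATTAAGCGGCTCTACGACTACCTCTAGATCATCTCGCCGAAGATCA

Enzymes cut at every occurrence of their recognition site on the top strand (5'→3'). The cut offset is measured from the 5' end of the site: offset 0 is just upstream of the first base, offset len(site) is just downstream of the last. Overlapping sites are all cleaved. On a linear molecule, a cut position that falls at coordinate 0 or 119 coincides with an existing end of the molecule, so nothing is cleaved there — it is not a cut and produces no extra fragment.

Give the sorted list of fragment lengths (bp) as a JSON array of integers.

[1,3,7,7,9,9,11,11,12,13,15,21]

Site scan:
  MvoIV ATCAT/0: at [48, 100] ⇒ [48, 100]
  OquI CTAG/4: at [35, 57, 96] ⇒ [39, 61, 100]
  VbrII CGCCGA/0: at [1, 61, 107] ⇒ [1, 61, 107]
  WciIII ATCTA/3: at [33, 69] ⇒ [36, 72]
  EstII CTACC/3: at [9, 18, 90] ⇒ [12, 21, 93]

Pooled cuts: [1, 12, 21, 36, 39, 48, 61, 72, 93, 100, 107]

Fragment lengths:
  [0,1): 1 bp
  [1,12): 11 bp
  [12,21): 9 bp
  [21,36): 15 bp
  [36,39): 3 bp
  [39,48): 9 bp
  [48,61): 13 bp
  [61,72): 11 bp
  [72,93): 21 bp
  [93,100): 7 bp
  [100,107): 7 bp
  [107,119): 12 bp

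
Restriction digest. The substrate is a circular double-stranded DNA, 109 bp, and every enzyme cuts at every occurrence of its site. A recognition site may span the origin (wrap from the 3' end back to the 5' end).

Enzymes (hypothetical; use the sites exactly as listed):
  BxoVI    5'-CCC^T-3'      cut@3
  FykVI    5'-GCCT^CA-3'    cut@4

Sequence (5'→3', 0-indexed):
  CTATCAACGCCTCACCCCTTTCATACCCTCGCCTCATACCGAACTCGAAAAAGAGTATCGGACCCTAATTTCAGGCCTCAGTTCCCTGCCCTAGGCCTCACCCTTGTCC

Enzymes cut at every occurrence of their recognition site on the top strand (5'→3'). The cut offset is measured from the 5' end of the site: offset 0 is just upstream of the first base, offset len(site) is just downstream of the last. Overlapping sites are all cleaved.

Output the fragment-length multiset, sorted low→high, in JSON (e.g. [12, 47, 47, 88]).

Site scan:
  BxoVI CCCT/3: at [15, 25, 62, 83, 88, 100, 107] ⇒ [1, 18, 28, 65, 86, 91, 103]
  FykVI GCCTCA/4: at [8, 30, 74, 94] ⇒ [12, 34, 78, 98]

Pooled cuts: [1, 12, 18, 28, 34, 65, 78, 86, 91, 98, 103]

Fragment lengths:
  1→12: 11 bp
  12→18: 6 bp
  18→28: 10 bp
  28→34: 6 bp
  34→65: 31 bp
  65→78: 13 bp
  78→86: 8 bp
  86→91: 5 bp
  91→98: 7 bp
  98→103: 5 bp
  103→1 (wrap): 109-103+1 = 7 bp

[5,5,6,6,7,7,8,10,11,13,31]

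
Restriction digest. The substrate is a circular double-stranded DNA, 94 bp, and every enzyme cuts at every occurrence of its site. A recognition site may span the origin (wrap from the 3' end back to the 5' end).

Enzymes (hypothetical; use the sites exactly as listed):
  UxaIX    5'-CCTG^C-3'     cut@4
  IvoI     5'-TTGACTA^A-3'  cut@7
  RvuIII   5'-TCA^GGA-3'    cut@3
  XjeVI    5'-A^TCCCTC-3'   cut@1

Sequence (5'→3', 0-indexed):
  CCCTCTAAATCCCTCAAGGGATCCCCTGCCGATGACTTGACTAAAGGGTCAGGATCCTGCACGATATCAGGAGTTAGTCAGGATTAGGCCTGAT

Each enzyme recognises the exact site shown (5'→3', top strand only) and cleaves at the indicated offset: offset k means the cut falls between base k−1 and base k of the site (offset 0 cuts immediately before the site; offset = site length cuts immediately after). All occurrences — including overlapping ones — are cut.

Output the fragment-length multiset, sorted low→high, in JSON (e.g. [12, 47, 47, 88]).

[8,8,10,10,11,13,15,19]

Scan for sites:
  UxaIX (CCTGC, off=4): starts [24, 55] → cuts [28, 59]
  IvoI (TTGACTAA, off=7): starts [36] → cuts [43]
  RvuIII (TCAGGA, off=3): starts [48, 66, 77] → cuts [51, 69, 80]
  XjeVI (ATCCCTC, off=1): starts [8, 92] → cuts [9, 93]

All cut coordinates (distinct, sorted): [9, 28, 43, 51, 59, 69, 80, 93]

Fragments:
  9→28: 19 bp
  28→43: 15 bp
  43→51: 8 bp
  51→59: 8 bp
  59→69: 10 bp
  69→80: 11 bp
  80→93: 13 bp
  93→9 (wrap): 94-93+9 = 10 bp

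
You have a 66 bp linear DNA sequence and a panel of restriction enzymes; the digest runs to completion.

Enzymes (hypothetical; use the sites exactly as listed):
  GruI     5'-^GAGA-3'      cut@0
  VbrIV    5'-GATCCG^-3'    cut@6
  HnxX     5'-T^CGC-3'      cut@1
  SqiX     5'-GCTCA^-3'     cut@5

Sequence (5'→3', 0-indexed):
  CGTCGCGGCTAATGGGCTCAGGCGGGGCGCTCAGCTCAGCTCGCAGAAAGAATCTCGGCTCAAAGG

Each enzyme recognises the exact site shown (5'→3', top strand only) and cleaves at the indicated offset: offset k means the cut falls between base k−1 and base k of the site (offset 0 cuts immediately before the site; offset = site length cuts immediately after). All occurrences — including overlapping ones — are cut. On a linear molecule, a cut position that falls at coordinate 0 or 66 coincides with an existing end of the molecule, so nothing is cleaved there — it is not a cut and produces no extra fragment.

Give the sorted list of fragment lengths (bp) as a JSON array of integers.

Scan for sites:
  GruI (GAGA, off=0): no sites
  VbrIV (GATCCG, off=6): no sites
  HnxX TCGC/1: at [2, 40] ⇒ [3, 41]
  SqiX GCTCA/5: at [15, 28, 33, 57] ⇒ [20, 33, 38, 62]

Pooled cuts: [3, 20, 33, 38, 41, 62]

Fragments:
  [0,3): 3 bp
  [3,20): 17 bp
  [20,33): 13 bp
  [33,38): 5 bp
  [38,41): 3 bp
  [41,62): 21 bp
  [62,66): 4 bp

[3,3,4,5,13,17,21]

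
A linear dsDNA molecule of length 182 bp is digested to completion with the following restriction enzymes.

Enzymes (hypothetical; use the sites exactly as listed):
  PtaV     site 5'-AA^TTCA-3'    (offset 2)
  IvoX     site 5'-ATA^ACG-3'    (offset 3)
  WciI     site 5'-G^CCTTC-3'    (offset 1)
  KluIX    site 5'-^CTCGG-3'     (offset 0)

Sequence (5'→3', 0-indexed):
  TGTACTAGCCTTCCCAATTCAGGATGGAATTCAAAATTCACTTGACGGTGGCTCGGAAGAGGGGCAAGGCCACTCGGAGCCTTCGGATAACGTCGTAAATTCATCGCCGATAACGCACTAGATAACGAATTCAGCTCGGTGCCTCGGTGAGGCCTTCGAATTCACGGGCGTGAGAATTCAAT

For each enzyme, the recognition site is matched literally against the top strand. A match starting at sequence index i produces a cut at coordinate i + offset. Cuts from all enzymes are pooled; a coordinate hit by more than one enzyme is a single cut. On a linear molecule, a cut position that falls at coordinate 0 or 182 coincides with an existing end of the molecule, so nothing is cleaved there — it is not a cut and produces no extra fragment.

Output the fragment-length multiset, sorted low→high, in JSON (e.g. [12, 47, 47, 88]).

Per-enzyme occurrences:
  PtaV (AATTCA, off=2): starts [15, 27, 34, 97, 127, 158, 174] → cuts [17, 29, 36, 99, 129, 160, 176]
  IvoX (ATAACG, off=3): starts [86, 109, 121] → cuts [89, 112, 124]
  WciI (GCCTTC, off=1): starts [7, 78, 151] → cuts [8, 79, 152]
  KluIX (CTCGG, off=0): starts [51, 72, 134, 142] → cuts [51, 72, 134, 142]

All cut coordinates (distinct, sorted): [8, 17, 29, 36, 51, 72, 79, 89, 99, 112, 124, 129, 134, 142, 152, 160, 176]

Fragment lengths:
  [0,8): 8 bp
  [8,17): 9 bp
  [17,29): 12 bp
  [29,36): 7 bp
  [36,51): 15 bp
  [51,72): 21 bp
  [72,79): 7 bp
  [79,89): 10 bp
  [89,99): 10 bp
  [99,112): 13 bp
  [112,124): 12 bp
  [124,129): 5 bp
  [129,134): 5 bp
  [134,142): 8 bp
  [142,152): 10 bp
  [152,160): 8 bp
  [160,176): 16 bp
  [176,182): 6 bp

[5,5,6,7,7,8,8,8,9,10,10,10,12,12,13,15,16,21]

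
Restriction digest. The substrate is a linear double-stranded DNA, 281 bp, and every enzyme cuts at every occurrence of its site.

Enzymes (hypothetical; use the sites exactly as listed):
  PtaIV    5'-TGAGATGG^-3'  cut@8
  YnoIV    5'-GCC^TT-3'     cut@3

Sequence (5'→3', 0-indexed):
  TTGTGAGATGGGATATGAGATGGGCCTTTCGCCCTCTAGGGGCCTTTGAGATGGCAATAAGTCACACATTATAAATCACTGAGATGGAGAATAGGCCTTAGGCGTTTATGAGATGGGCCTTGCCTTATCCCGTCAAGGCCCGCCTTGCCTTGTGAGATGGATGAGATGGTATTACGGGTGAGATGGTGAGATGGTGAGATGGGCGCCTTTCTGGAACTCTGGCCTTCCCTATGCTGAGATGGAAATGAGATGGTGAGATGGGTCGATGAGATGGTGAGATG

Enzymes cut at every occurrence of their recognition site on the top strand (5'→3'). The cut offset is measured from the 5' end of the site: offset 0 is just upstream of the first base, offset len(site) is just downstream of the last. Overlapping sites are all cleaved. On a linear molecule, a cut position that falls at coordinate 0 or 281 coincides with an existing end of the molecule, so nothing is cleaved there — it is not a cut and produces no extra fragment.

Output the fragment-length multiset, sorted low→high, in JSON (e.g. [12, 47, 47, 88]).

[3,3,5,5,5,7,8,8,8,9,10,10,11,11,11,12,13,17,17,18,18,19,20,33]

Per-enzyme occurrences:
  PtaIV TGAGATGG/8: at [3, 15, 46, 79, 108, 152, 161, 178, 186, 194, 234, 245, 253, 266] ⇒ [11, 23, 54, 87, 116, 160, 169, 186, 194, 202, 242, 253, 261, 274]
  YnoIV GCCTT/3: at [23, 41, 94, 116, 121, 141, 146, 204, 221] ⇒ [26, 44, 97, 119, 124, 144, 149, 207, 224]

All cut coordinates (distinct, sorted): [11, 23, 26, 44, 54, 87, 97, 116, 119, 124, 144, 149, 160, 169, 186, 194, 202, 207, 224, 242, 253, 261, 274]

Fragment lengths:
  [0,11): 11 bp
  [11,23): 12 bp
  [23,26): 3 bp
  [26,44): 18 bp
  [44,54): 10 bp
  [54,87): 33 bp
  [87,97): 10 bp
  [97,116): 19 bp
  [116,119): 3 bp
  [119,124): 5 bp
  [124,144): 20 bp
  [144,149): 5 bp
  [149,160): 11 bp
  [160,169): 9 bp
  [169,186): 17 bp
  [186,194): 8 bp
  [194,202): 8 bp
  [202,207): 5 bp
  [207,224): 17 bp
  [224,242): 18 bp
  [242,253): 11 bp
  [253,261): 8 bp
  [261,274): 13 bp
  [274,281): 7 bp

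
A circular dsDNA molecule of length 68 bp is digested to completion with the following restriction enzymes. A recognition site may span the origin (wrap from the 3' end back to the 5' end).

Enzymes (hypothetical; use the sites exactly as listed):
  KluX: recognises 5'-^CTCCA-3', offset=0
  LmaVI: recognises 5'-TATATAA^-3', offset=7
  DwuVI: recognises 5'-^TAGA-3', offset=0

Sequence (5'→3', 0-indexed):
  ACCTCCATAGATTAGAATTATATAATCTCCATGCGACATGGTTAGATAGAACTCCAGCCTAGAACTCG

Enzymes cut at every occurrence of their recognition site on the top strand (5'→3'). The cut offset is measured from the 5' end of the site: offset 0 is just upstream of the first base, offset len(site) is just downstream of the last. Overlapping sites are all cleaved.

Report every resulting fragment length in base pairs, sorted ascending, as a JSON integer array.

Scan for sites:
  KluX CTCCA/0: at [2, 26, 51] ⇒ [2, 26, 51]
  LmaVI TATATAA/7: at [18] ⇒ [25]
  DwuVI TAGA/0: at [7, 12, 42, 46, 59] ⇒ [7, 12, 42, 46, 59]

Pooled cuts: [2, 7, 12, 25, 26, 42, 46, 51, 59]

Fragment lengths:
  2→7: 5 bp
  7→12: 5 bp
  12→25: 13 bp
  25→26: 1 bp
  26→42: 16 bp
  42→46: 4 bp
  46→51: 5 bp
  51→59: 8 bp
  59→2 (wrap): 68-59+2 = 11 bp

[1,4,5,5,5,8,11,13,16]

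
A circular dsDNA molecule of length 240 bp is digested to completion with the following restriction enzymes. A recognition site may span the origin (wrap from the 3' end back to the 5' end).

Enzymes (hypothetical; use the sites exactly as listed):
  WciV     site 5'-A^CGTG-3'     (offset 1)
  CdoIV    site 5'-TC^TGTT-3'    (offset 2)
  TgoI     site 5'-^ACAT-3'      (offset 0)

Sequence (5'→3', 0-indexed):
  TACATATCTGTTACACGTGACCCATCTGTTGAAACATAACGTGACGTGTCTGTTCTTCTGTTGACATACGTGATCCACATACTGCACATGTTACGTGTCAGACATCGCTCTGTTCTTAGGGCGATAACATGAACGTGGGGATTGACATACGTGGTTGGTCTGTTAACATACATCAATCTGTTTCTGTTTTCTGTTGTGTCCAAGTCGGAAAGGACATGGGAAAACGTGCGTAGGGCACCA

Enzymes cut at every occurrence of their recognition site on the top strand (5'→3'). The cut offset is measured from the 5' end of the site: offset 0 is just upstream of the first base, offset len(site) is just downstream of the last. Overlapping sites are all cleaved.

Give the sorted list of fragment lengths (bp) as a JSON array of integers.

[4,5,5,5,5,5,6,6,6,7,7,7,7,7,8,8,8,8,9,9,9,11,11,11,11,16,17,22]

Per-enzyme occurrences:
  WciV ACGTG/1: at [14, 38, 43, 67, 92, 132, 148, 223] ⇒ [15, 39, 44, 68, 93, 133, 149, 224]
  CdoIV TCTGTT/2: at [6, 24, 48, 56, 108, 158, 176, 182, 189] ⇒ [8, 26, 50, 58, 110, 160, 178, 184, 191]
  TgoI ACAT/0: at [1, 33, 63, 76, 85, 101, 126, 144, 165, 169, 213] ⇒ [1, 33, 63, 76, 85, 101, 126, 144, 165, 169, 213]

All cut coordinates (distinct, sorted): [1, 8, 15, 26, 33, 39, 44, 50, 58, 63, 68, 76, 85, 93, 101, 110, 126, 133, 144, 149, 160, 165, 169, 178, 184, 191, 213, 224]

Fragments:
  1→8: 7 bp
  8→15: 7 bp
  15→26: 11 bp
  26→33: 7 bp
  33→39: 6 bp
  39→44: 5 bp
  44→50: 6 bp
  50→58: 8 bp
  58→63: 5 bp
  63→68: 5 bp
  68→76: 8 bp
  76→85: 9 bp
  85→93: 8 bp
  93→101: 8 bp
  101→110: 9 bp
  110→126: 16 bp
  126→133: 7 bp
  133→144: 11 bp
  144→149: 5 bp
  149→160: 11 bp
  160→165: 5 bp
  165→169: 4 bp
  169→178: 9 bp
  178→184: 6 bp
  184→191: 7 bp
  191→213: 22 bp
  213→224: 11 bp
  224→1 (wrap): 240-224+1 = 17 bp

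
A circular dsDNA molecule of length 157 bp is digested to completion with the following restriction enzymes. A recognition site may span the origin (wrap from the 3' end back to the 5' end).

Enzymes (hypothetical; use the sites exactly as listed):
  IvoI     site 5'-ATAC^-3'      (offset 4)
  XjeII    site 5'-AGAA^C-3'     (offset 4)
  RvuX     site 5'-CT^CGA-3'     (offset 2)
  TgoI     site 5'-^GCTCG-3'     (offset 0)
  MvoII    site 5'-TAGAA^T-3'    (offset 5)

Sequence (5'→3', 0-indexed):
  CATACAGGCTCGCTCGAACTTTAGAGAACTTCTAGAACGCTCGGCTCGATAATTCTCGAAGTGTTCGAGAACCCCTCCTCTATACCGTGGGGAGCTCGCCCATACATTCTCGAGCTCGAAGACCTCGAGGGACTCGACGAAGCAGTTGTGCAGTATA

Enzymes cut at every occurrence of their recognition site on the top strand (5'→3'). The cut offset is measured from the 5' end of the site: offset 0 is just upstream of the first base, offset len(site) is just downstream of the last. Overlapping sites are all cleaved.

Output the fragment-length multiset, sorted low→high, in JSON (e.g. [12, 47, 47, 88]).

Scan for sites:
  IvoI (ATAC, off=4): starts [1, 81, 101, 154] → cuts [1, 5, 85, 105]
  XjeII (AGAAC, off=4): starts [24, 33, 67] → cuts [28, 37, 71]
  RvuX (CTCGA, off=2): starts [12, 44, 54, 108, 114, 123, 132] → cuts [14, 46, 56, 110, 116, 125, 134]
  TgoI (GCTCG, off=0): starts [7, 11, 38, 43, 93, 113] → cuts [7, 11, 38, 43, 93, 113]
  MvoII (TAGAAT, off=5): no sites

Pooled cuts: [1, 5, 7, 11, 14, 28, 37, 38, 43, 46, 56, 71, 85, 93, 105, 110, 113, 116, 125, 134]

Fragment lengths:
  1→5: 4 bp
  5→7: 2 bp
  7→11: 4 bp
  11→14: 3 bp
  14→28: 14 bp
  28→37: 9 bp
  37→38: 1 bp
  38→43: 5 bp
  43→46: 3 bp
  46→56: 10 bp
  56→71: 15 bp
  71→85: 14 bp
  85→93: 8 bp
  93→105: 12 bp
  105→110: 5 bp
  110→113: 3 bp
  113→116: 3 bp
  116→125: 9 bp
  125→134: 9 bp
  134→1 (wrap): 157-134+1 = 24 bp

[1,2,3,3,3,3,4,4,5,5,8,9,9,9,10,12,14,14,15,24]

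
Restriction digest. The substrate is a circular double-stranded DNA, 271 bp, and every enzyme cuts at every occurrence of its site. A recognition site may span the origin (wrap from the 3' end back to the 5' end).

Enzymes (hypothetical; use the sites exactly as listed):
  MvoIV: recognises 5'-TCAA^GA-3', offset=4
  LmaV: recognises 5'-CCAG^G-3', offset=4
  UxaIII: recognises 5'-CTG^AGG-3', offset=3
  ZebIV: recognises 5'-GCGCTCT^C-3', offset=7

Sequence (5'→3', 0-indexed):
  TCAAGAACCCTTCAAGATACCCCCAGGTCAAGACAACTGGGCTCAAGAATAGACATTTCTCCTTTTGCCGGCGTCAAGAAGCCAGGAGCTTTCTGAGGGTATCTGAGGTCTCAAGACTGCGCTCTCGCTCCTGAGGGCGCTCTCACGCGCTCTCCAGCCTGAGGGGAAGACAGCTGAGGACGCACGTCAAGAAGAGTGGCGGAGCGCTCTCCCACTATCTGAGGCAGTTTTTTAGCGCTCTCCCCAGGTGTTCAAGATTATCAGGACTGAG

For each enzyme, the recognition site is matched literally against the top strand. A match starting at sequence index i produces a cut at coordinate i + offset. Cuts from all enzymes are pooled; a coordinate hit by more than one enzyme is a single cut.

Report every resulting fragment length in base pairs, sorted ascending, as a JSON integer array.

[5,6,8,8,8,8,9,10,10,10,10,11,11,11,11,14,15,15,20,20,20,31]

Per-enzyme occurrences:
  MvoIV (TCAAGA, off=4): starts [0, 11, 27, 42, 73, 110, 186, 251] → cuts [4, 15, 31, 46, 77, 114, 190, 255]
  LmaV (CCAGG, off=4): starts [22, 81, 243] → cuts [26, 85, 247]
  UxaIII (CTGAGG, off=3): starts [92, 102, 130, 158, 173, 218] → cuts [95, 105, 133, 161, 176, 221]
  ZebIV (GCGCTCTC, off=7): starts [118, 136, 146, 203, 234] → cuts [125, 143, 153, 210, 241]

All cut coordinates (distinct, sorted): [4, 15, 26, 31, 46, 77, 85, 95, 105, 114, 125, 133, 143, 153, 161, 176, 190, 210, 221, 241, 247, 255]

Fragments:
  4→15: 11 bp
  15→26: 11 bp
  26→31: 5 bp
  31→46: 15 bp
  46→77: 31 bp
  77→85: 8 bp
  85→95: 10 bp
  95→105: 10 bp
  105→114: 9 bp
  114→125: 11 bp
  125→133: 8 bp
  133→143: 10 bp
  143→153: 10 bp
  153→161: 8 bp
  161→176: 15 bp
  176→190: 14 bp
  190→210: 20 bp
  210→221: 11 bp
  221→241: 20 bp
  241→247: 6 bp
  247→255: 8 bp
  255→4 (wrap): 271-255+4 = 20 bp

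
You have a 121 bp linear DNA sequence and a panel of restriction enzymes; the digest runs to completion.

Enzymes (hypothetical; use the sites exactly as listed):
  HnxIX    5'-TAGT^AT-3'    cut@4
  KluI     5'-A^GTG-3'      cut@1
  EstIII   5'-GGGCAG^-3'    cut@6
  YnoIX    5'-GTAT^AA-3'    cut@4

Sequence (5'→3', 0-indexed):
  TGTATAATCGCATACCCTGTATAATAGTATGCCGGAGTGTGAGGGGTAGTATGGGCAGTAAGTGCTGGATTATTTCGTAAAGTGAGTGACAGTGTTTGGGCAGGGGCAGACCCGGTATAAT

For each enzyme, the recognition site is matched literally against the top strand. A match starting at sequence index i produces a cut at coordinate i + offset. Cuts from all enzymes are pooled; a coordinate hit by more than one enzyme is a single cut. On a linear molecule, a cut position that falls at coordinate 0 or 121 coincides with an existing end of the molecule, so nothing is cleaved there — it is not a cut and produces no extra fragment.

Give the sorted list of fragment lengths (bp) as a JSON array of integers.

[3,3,4,5,6,6,6,8,8,9,12,14,17,20]

Site scan:
  HnxIX (TAGTAT, off=4): starts [24, 46] → cuts [28, 50]
  KluI (AGTG, off=1): starts [35, 60, 80, 84, 90] → cuts [36, 61, 81, 85, 91]
  EstIII (GGGCAG, off=6): starts [52, 97, 103] → cuts [58, 103, 109]
  YnoIX (GTATAA, off=4): starts [1, 18, 114] → cuts [5, 22, 118]

Pooled cuts: [5, 22, 28, 36, 50, 58, 61, 81, 85, 91, 103, 109, 118]

Fragment lengths:
  [0,5): 5 bp
  [5,22): 17 bp
  [22,28): 6 bp
  [28,36): 8 bp
  [36,50): 14 bp
  [50,58): 8 bp
  [58,61): 3 bp
  [61,81): 20 bp
  [81,85): 4 bp
  [85,91): 6 bp
  [91,103): 12 bp
  [103,109): 6 bp
  [109,118): 9 bp
  [118,121): 3 bp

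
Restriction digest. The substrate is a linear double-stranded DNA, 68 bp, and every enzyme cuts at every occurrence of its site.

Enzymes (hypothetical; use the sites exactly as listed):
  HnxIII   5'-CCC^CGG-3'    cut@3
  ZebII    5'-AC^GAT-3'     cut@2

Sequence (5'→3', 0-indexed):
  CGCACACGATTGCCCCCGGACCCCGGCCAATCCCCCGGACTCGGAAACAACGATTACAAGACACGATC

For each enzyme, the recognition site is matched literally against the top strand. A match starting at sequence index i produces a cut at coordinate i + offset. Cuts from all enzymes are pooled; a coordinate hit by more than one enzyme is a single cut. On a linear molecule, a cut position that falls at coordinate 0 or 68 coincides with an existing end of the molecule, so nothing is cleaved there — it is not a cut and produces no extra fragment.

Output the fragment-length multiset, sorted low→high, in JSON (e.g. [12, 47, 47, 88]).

[4,7,7,9,12,13,16]

Per-enzyme occurrences:
  HnxIII CCCCGG/3: at [13, 20, 32] ⇒ [16, 23, 35]
  ZebII ACGAT/2: at [5, 49, 62] ⇒ [7, 51, 64]

All cut coordinates (distinct, sorted): [7, 16, 23, 35, 51, 64]

Fragments:
  [0,7): 7 bp
  [7,16): 9 bp
  [16,23): 7 bp
  [23,35): 12 bp
  [35,51): 16 bp
  [51,64): 13 bp
  [64,68): 4 bp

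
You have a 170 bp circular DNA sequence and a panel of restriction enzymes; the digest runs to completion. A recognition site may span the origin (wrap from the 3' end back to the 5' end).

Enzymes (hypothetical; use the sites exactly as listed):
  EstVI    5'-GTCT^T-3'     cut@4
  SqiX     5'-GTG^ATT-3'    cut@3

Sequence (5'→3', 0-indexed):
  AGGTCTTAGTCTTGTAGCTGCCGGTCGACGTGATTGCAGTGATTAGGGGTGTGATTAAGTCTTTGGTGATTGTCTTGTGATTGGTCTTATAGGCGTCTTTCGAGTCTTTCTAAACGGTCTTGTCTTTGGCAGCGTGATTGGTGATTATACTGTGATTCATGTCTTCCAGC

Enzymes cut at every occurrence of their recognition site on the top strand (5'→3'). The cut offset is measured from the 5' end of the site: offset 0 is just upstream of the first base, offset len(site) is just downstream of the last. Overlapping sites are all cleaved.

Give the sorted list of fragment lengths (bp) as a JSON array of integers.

[4,5,6,6,7,7,8,9,9,9,10,11,11,11,12,12,13,20]

Scan for sites:
  EstVI GTCTT/4: at [2, 8, 58, 71, 83, 94, 103, 116, 121, 160] ⇒ [6, 12, 62, 75, 87, 98, 107, 120, 125, 164]
  SqiX GTGATT/3: at [29, 38, 50, 65, 76, 133, 140, 151] ⇒ [32, 41, 53, 68, 79, 136, 143, 154]

Pooled cuts: [6, 12, 32, 41, 53, 62, 68, 75, 79, 87, 98, 107, 120, 125, 136, 143, 154, 164]

Fragment lengths:
  6→12: 6 bp
  12→32: 20 bp
  32→41: 9 bp
  41→53: 12 bp
  53→62: 9 bp
  62→68: 6 bp
  68→75: 7 bp
  75→79: 4 bp
  79→87: 8 bp
  87→98: 11 bp
  98→107: 9 bp
  107→120: 13 bp
  120→125: 5 bp
  125→136: 11 bp
  136→143: 7 bp
  143→154: 11 bp
  154→164: 10 bp
  164→6 (wrap): 170-164+6 = 12 bp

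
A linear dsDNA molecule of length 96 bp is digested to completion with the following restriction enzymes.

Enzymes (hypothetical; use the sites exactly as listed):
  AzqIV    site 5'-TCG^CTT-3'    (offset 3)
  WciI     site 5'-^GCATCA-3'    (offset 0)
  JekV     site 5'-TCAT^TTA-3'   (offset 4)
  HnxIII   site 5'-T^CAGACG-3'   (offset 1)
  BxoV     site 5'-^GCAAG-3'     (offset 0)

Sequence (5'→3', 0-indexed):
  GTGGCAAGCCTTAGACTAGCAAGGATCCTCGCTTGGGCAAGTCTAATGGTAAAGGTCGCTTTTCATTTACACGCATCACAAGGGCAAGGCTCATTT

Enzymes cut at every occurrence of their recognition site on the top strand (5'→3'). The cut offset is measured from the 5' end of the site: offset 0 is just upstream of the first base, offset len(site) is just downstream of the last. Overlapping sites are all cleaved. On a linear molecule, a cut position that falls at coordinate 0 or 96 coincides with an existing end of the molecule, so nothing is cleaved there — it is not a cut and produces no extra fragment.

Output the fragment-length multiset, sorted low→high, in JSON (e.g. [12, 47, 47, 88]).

Per-enzyme occurrences:
  AzqIV (TCGCTT, off=3): starts [28, 55] → cuts [31, 58]
  WciI (GCATCA, off=0): starts [72] → cuts [72]
  JekV (TCATTTA, off=4): starts [62] → cuts [66]
  HnxIII (TCAGACG, off=1): no sites
  BxoV (GCAAG, off=0): starts [3, 18, 36, 83] → cuts [3, 18, 36, 83]

Pooled cuts: [3, 18, 31, 36, 58, 66, 72, 83]

Fragments:
  [0,3): 3 bp
  [3,18): 15 bp
  [18,31): 13 bp
  [31,36): 5 bp
  [36,58): 22 bp
  [58,66): 8 bp
  [66,72): 6 bp
  [72,83): 11 bp
  [83,96): 13 bp

[3,5,6,8,11,13,13,15,22]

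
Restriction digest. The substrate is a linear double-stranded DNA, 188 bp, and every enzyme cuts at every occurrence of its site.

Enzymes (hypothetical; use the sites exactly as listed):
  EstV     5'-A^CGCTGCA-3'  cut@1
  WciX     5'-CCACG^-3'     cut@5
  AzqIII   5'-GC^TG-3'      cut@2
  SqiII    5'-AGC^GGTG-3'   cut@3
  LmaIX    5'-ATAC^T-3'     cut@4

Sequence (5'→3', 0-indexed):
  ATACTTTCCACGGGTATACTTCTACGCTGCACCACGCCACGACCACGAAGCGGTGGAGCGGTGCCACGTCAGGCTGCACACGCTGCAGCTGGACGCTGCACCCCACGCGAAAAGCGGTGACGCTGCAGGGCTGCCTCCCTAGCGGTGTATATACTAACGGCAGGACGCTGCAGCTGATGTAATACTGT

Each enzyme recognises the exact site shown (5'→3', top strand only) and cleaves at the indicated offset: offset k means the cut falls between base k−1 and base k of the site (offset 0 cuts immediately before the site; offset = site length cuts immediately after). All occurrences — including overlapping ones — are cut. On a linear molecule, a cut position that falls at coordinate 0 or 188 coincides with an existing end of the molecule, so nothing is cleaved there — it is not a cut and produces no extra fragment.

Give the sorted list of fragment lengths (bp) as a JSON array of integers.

[3,3,3,3,3,3,4,4,4,5,5,5,6,6,6,6,6,7,8,8,8,8,9,9,11,11,11,11,12]

Site scan:
  EstV ACGCTGCA/1: at [23, 79, 92, 119, 164] ⇒ [24, 80, 93, 120, 165]
  WciX CCACG/5: at [7, 31, 36, 42, 63, 102] ⇒ [12, 36, 41, 47, 68, 107]
  AzqIII GCTG/2: at [25, 72, 81, 87, 94, 121, 129, 166, 172] ⇒ [27, 74, 83, 89, 96, 123, 131, 168, 174]
  SqiII AGCGGTG/3: at [48, 56, 112, 140] ⇒ [51, 59, 115, 143]
  LmaIX ATACT/4: at [0, 15, 150, 181] ⇒ [4, 19, 154, 185]

Pooled cuts: [4, 12, 19, 24, 27, 36, 41, 47, 51, 59, 68, 74, 80, 83, 89, 93, 96, 107, 115, 120, 123, 131, 143, 154, 165, 168, 174, 185]

Fragments:
  [0,4): 4 bp
  [4,12): 8 bp
  [12,19): 7 bp
  [19,24): 5 bp
  [24,27): 3 bp
  [27,36): 9 bp
  [36,41): 5 bp
  [41,47): 6 bp
  [47,51): 4 bp
  [51,59): 8 bp
  [59,68): 9 bp
  [68,74): 6 bp
  [74,80): 6 bp
  [80,83): 3 bp
  [83,89): 6 bp
  [89,93): 4 bp
  [93,96): 3 bp
  [96,107): 11 bp
  [107,115): 8 bp
  [115,120): 5 bp
  [120,123): 3 bp
  [123,131): 8 bp
  [131,143): 12 bp
  [143,154): 11 bp
  [154,165): 11 bp
  [165,168): 3 bp
  [168,174): 6 bp
  [174,185): 11 bp
  [185,188): 3 bp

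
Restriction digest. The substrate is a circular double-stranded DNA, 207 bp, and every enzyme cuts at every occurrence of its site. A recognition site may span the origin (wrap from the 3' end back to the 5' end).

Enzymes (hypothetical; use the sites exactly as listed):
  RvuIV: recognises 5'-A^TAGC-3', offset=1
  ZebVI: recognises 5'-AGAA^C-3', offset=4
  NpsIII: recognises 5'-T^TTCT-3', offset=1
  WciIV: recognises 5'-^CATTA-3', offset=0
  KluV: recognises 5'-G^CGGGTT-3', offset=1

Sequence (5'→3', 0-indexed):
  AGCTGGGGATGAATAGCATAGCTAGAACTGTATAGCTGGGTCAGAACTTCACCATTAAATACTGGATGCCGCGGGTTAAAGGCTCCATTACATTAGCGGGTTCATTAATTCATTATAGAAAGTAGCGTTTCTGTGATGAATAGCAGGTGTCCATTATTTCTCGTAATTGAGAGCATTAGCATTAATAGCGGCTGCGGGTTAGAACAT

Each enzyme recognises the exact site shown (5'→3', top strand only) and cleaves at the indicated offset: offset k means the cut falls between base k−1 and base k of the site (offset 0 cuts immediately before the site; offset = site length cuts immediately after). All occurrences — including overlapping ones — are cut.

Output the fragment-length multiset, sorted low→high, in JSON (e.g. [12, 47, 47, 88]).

[2,5,5,5,6,6,6,6,6,6,8,9,9,10,11,12,14,14,14,16,18,19]

Scan for sites:
  RvuIV ATAGC/1: at [12, 17, 31, 139, 184, 205] ⇒ [13, 18, 32, 140, 185, 206]
  ZebVI AGAAC/4: at [23, 42, 200] ⇒ [27, 46, 204]
  NpsIII TTTCT/1: at [127, 156] ⇒ [128, 157]
  WciIV CATTA/0: at [52, 85, 90, 102, 110, 151, 173, 179] ⇒ [52, 85, 90, 102, 110, 151, 173, 179]
  KluV GCGGGTT/1: at [70, 95, 193] ⇒ [71, 96, 194]

All cut coordinates (distinct, sorted): [13, 18, 27, 32, 46, 52, 71, 85, 90, 96, 102, 110, 128, 140, 151, 157, 173, 179, 185, 194, 204, 206]

Fragment lengths:
  13→18: 5 bp
  18→27: 9 bp
  27→32: 5 bp
  32→46: 14 bp
  46→52: 6 bp
  52→71: 19 bp
  71→85: 14 bp
  85→90: 5 bp
  90→96: 6 bp
  96→102: 6 bp
  102→110: 8 bp
  110→128: 18 bp
  128→140: 12 bp
  140→151: 11 bp
  151→157: 6 bp
  157→173: 16 bp
  173→179: 6 bp
  179→185: 6 bp
  185→194: 9 bp
  194→204: 10 bp
  204→206: 2 bp
  206→13 (wrap): 207-206+13 = 14 bp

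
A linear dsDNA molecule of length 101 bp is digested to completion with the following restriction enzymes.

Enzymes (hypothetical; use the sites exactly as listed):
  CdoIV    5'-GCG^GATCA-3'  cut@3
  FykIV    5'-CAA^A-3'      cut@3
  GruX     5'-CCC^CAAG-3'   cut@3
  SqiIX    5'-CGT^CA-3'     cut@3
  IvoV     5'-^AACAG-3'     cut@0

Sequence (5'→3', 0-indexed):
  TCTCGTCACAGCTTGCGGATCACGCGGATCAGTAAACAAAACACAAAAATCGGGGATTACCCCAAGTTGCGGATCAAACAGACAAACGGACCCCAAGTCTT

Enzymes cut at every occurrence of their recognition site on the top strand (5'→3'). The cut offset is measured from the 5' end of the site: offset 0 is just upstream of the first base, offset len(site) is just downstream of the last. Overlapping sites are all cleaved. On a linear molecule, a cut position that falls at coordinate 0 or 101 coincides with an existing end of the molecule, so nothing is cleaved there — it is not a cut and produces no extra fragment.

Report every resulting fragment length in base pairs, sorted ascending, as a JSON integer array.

[1,5,6,7,8,8,8,9,9,11,13,16]

Scan for sites:
  CdoIV GCGGATCA/3: at [14, 23, 68] ⇒ [17, 26, 71]
  FykIV CAAA/3: at [36, 43, 74, 82] ⇒ [39, 46, 77, 85]
  GruX CCCCAAG/3: at [59, 90] ⇒ [62, 93]
  SqiIX CGTCA/3: at [3] ⇒ [6]
  IvoV AACAG/0: at [76] ⇒ [76]

All cut coordinates (distinct, sorted): [6, 17, 26, 39, 46, 62, 71, 76, 77, 85, 93]

Fragments:
  [0,6): 6 bp
  [6,17): 11 bp
  [17,26): 9 bp
  [26,39): 13 bp
  [39,46): 7 bp
  [46,62): 16 bp
  [62,71): 9 bp
  [71,76): 5 bp
  [76,77): 1 bp
  [77,85): 8 bp
  [85,93): 8 bp
  [93,101): 8 bp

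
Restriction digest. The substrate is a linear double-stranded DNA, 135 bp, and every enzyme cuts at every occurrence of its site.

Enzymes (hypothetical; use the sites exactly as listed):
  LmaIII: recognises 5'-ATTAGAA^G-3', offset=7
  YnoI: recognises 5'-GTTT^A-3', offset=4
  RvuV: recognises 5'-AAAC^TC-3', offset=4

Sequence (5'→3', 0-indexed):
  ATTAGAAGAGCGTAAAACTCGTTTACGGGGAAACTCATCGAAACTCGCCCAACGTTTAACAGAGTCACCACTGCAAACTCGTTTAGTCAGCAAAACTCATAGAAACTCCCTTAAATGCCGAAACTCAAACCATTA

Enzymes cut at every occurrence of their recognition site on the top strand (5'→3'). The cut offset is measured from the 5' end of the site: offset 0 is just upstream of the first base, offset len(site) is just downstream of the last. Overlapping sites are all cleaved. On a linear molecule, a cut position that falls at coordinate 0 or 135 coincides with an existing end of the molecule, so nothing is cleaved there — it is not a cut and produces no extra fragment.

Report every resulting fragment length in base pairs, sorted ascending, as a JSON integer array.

Per-enzyme occurrences:
  LmaIII ATTAGAAG/7: at [0] ⇒ [7]
  YnoI GTTTA/4: at [20, 53, 80] ⇒ [24, 57, 84]
  RvuV AAACTC/4: at [14, 30, 40, 74, 92, 102, 120] ⇒ [18, 34, 44, 78, 96, 106, 124]

Pooled cuts: [7, 18, 24, 34, 44, 57, 78, 84, 96, 106, 124]

Fragments:
  [0,7): 7 bp
  [7,18): 11 bp
  [18,24): 6 bp
  [24,34): 10 bp
  [34,44): 10 bp
  [44,57): 13 bp
  [57,78): 21 bp
  [78,84): 6 bp
  [84,96): 12 bp
  [96,106): 10 bp
  [106,124): 18 bp
  [124,135): 11 bp

[6,6,7,10,10,10,11,11,12,13,18,21]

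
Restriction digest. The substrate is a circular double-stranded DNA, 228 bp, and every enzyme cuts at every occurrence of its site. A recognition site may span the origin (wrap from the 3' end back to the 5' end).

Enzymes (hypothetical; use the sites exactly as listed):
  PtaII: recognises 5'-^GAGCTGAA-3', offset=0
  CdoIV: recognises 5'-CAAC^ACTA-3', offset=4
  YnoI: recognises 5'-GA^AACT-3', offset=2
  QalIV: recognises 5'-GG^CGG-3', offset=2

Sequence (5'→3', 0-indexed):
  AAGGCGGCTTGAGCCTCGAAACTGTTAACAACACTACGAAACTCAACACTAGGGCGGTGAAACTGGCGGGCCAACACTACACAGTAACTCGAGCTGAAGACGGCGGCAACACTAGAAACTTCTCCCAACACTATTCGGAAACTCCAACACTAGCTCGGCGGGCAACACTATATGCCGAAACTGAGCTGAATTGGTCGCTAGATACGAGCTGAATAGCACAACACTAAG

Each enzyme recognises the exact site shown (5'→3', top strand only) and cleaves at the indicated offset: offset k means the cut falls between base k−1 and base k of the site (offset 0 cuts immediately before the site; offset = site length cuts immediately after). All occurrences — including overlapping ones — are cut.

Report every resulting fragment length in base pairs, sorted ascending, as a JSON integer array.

[4,6,6,6,7,7,7,8,8,9,9,10,10,10,12,13,13,13,15,15,17,23]

Site scan:
  PtaII (GAGCTGAA, off=0): starts [90, 182, 205] → cuts [90, 182, 205]
  CdoIV (CAACACTA, off=4): starts [28, 43, 71, 106, 125, 144, 162, 218] → cuts [32, 47, 75, 110, 129, 148, 166, 222]
  YnoI (GAAACT, off=2): starts [17, 37, 58, 114, 137, 176] → cuts [19, 39, 60, 116, 139, 178]
  QalIV (GGCGG, off=2): starts [2, 52, 64, 101, 156] → cuts [4, 54, 66, 103, 158]

Pooled cuts: [4, 19, 32, 39, 47, 54, 60, 66, 75, 90, 103, 110, 116, 129, 139, 148, 158, 166, 178, 182, 205, 222]

Fragment lengths:
  4→19: 15 bp
  19→32: 13 bp
  32→39: 7 bp
  39→47: 8 bp
  47→54: 7 bp
  54→60: 6 bp
  60→66: 6 bp
  66→75: 9 bp
  75→90: 15 bp
  90→103: 13 bp
  103→110: 7 bp
  110→116: 6 bp
  116→129: 13 bp
  129→139: 10 bp
  139→148: 9 bp
  148→158: 10 bp
  158→166: 8 bp
  166→178: 12 bp
  178→182: 4 bp
  182→205: 23 bp
  205→222: 17 bp
  222→4 (wrap): 228-222+4 = 10 bp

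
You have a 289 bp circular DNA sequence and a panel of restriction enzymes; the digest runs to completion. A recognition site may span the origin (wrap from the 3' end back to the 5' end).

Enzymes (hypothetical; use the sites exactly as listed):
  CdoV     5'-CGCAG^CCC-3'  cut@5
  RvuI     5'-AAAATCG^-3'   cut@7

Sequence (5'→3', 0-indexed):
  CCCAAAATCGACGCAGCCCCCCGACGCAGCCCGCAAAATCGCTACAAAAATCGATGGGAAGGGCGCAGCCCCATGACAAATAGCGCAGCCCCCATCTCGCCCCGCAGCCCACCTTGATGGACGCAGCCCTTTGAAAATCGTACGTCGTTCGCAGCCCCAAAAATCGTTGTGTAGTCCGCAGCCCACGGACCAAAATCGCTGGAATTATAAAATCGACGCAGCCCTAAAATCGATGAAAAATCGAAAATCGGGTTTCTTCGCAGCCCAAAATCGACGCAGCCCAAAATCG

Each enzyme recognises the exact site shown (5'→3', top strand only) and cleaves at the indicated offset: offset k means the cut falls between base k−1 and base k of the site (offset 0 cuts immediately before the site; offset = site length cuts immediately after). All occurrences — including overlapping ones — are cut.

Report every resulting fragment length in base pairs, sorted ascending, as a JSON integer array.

[6,6,6,7,10,10,10,11,11,12,12,12,13,13,14,14,15,15,17,17,19,19,20]

Site scan:
  CdoV CGCAGCCC/5: at [11, 24, 63, 83, 102, 121, 149, 176, 216, 258, 274] ⇒ [16, 29, 68, 88, 107, 126, 154, 181, 221, 263, 279]
  RvuI AAAATCG/7: at [3, 34, 46, 133, 159, 191, 208, 225, 236, 243, 266, 282] ⇒ [0, 10, 41, 53, 140, 166, 198, 215, 232, 243, 250, 273]

Pooled cuts: [0, 10, 16, 29, 41, 53, 68, 88, 107, 126, 140, 154, 166, 181, 198, 215, 221, 232, 243, 250, 263, 273, 279]

Fragment lengths:
  0→10: 10 bp
  10→16: 6 bp
  16→29: 13 bp
  29→41: 12 bp
  41→53: 12 bp
  53→68: 15 bp
  68→88: 20 bp
  88→107: 19 bp
  107→126: 19 bp
  126→140: 14 bp
  140→154: 14 bp
  154→166: 12 bp
  166→181: 15 bp
  181→198: 17 bp
  198→215: 17 bp
  215→221: 6 bp
  221→232: 11 bp
  232→243: 11 bp
  243→250: 7 bp
  250→263: 13 bp
  263→273: 10 bp
  273→279: 6 bp
  279→0 (wrap): 289-279+0 = 10 bp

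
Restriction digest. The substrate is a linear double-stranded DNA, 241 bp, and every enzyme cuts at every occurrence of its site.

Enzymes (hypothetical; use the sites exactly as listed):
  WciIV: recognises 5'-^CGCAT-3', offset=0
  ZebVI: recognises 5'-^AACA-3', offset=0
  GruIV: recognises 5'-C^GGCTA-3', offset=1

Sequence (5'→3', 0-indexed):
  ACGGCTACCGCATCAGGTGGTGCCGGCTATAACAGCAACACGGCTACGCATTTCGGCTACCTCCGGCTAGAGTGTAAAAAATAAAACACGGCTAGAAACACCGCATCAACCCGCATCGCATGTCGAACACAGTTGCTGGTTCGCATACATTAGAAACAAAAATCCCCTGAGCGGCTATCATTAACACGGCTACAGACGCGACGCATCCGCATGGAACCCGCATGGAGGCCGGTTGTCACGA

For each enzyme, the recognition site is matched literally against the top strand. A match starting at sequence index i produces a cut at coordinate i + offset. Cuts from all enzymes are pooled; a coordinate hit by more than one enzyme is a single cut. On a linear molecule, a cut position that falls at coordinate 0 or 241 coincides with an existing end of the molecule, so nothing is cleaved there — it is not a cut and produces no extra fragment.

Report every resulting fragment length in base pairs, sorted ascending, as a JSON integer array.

[2,5,5,5,5,5,5,6,6,6,6,7,8,9,10,10,10,11,13,14,16,16,18,20,23]

Scan for sites:
  WciIV (CGCAT, off=0): starts [8, 46, 101, 111, 116, 141, 201, 207, 218] → cuts [8, 46, 101, 111, 116, 141, 201, 207, 218]
  ZebVI (AACA, off=0): starts [30, 36, 84, 96, 125, 154, 182] → cuts [30, 36, 84, 96, 125, 154, 182]
  GruIV (CGGCTA, off=1): starts [1, 23, 40, 53, 63, 88, 171, 186] → cuts [2, 24, 41, 54, 64, 89, 172, 187]

Pooled cuts: [2, 8, 24, 30, 36, 41, 46, 54, 64, 84, 89, 96, 101, 111, 116, 125, 141, 154, 172, 182, 187, 201, 207, 218]

Fragment lengths:
  [0,2): 2 bp
  [2,8): 6 bp
  [8,24): 16 bp
  [24,30): 6 bp
  [30,36): 6 bp
  [36,41): 5 bp
  [41,46): 5 bp
  [46,54): 8 bp
  [54,64): 10 bp
  [64,84): 20 bp
  [84,89): 5 bp
  [89,96): 7 bp
  [96,101): 5 bp
  [101,111): 10 bp
  [111,116): 5 bp
  [116,125): 9 bp
  [125,141): 16 bp
  [141,154): 13 bp
  [154,172): 18 bp
  [172,182): 10 bp
  [182,187): 5 bp
  [187,201): 14 bp
  [201,207): 6 bp
  [207,218): 11 bp
  [218,241): 23 bp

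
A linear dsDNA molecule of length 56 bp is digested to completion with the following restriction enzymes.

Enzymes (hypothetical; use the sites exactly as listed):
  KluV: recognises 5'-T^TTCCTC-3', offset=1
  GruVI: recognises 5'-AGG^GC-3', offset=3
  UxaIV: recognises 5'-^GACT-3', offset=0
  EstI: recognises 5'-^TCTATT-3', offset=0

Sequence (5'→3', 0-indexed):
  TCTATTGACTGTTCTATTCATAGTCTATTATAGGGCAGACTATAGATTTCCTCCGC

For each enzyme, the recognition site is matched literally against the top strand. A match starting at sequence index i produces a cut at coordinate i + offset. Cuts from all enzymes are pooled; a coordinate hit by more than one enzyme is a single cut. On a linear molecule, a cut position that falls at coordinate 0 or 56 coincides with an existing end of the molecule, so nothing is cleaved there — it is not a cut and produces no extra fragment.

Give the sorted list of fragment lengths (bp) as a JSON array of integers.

[3,6,6,9,10,11,11]

Scan for sites:
  KluV (TTTCCTC, off=1): starts [46] → cuts [47]
  GruVI (AGGGC, off=3): starts [31] → cuts [34]
  UxaIV (GACT, off=0): starts [6, 37] → cuts [6, 37]
  EstI (TCTATT, off=0): starts [0, 12, 23] → cuts [12, 23] (position 0 is a terminus of the linear molecule — no cut)

All cut coordinates (distinct, sorted): [6, 12, 23, 34, 37, 47]

Fragment lengths:
  [0,6): 6 bp
  [6,12): 6 bp
  [12,23): 11 bp
  [23,34): 11 bp
  [34,37): 3 bp
  [37,47): 10 bp
  [47,56): 9 bp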